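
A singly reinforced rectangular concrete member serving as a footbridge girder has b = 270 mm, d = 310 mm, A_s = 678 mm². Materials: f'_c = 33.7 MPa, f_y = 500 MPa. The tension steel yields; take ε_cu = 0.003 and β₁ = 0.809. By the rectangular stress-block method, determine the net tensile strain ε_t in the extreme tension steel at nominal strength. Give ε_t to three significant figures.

a = A_s f_y/(0.85 f'_c b) = 43.83 mm.
β₁ = 0.809, so c = a/β₁ = 43.83/0.809 = 54.18 mm.
From the linear strain diagram with ε_cu = 0.003: ε_t = 0.003 (d − c)/c = 0.003 × (310 − 54.18)/54.18 = 0.0142.
Since ε_t ≥ 0.005, the section is tension-controlled.

ε_t ≈ 0.0142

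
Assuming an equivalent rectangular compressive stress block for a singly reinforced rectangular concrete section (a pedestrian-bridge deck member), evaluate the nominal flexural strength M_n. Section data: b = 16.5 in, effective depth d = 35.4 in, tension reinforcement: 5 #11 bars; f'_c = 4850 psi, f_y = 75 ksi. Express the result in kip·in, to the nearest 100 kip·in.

A_s = 5 × 1.56 = 7.8 in².
T = A_s f_y = 7.8 × 75 = 585 kips.
a = T/(0.85 f'_c b) = 585/(0.85 × 4.85 × 16.5) = 8.600 in.
M_n = T(d − a/2) = 585 × (35.4 − 4.3) = 18193.5 kip·in.

M_n ≈ 18200 kip·in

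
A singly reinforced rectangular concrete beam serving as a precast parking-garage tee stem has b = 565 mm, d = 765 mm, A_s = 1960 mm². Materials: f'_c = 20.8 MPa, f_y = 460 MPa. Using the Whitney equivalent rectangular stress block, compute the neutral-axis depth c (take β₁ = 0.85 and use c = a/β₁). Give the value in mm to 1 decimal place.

c ≈ 106.2 mm

T = A_s f_y = 1960 × 460 = 901600 N = 901.6 kN.
Setting C = 0.85 f'_c a b equal to T: a = 901600/(0.85 × 20.8 × 565) = 90.257 mm.
With β₁ = 0.85, c = a/β₁ = 90.257/0.85 = 106.2 mm.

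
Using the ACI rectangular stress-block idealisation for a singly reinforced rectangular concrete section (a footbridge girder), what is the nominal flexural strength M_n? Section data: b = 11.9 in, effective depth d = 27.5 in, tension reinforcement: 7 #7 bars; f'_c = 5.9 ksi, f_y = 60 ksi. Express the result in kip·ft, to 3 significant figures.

M_n ≈ 533 kip·ft

A_s = 7 × 0.6 = 4.2 in².
T = A_s f_y = 4.2 × 60 = 252 kips.
a = T/(0.85 f'_c b) = 252/(0.85 × 5.9 × 11.9) = 4.223 in.
M_n = T(d − a/2) = 252 × (27.5 − 2.1115) = 6397.9 kip·in = 6397.9/12 = 533.16 kip·ft.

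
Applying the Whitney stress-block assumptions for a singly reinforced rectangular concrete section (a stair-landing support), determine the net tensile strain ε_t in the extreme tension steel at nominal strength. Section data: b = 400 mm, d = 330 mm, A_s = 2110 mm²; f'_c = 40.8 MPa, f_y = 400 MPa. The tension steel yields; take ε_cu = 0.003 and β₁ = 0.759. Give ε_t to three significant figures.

ε_t ≈ 0.00935

a = A_s f_y/(0.85 f'_c b) = 60.84 mm.
β₁ = 0.759, so c = a/β₁ = 60.84/0.759 = 80.16 mm.
From the linear strain diagram with ε_cu = 0.003: ε_t = 0.003 (d − c)/c = 0.003 × (330 − 80.16)/80.16 = 0.00935.
Since ε_t ≥ 0.005, the section is tension-controlled.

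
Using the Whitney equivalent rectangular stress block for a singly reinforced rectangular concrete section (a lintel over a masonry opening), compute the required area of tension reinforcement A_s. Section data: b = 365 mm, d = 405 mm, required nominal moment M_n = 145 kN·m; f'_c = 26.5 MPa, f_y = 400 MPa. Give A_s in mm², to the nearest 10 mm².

A_s ≈ 950 mm²

With M_n = 0.85 f'_c a b (d − a/2), solve the quadratic for a:
a = d − √(d² − 2M_n/(0.85 f'_c b)) = 405 − √(405² − 2 × 145×10⁶/(0.85 × 26.5 × 365)) = 46.18 mm.
A_s = 0.85 f'_c a b / f_y = 0.85 × 26.5 × 46.18 × 365 / 400 = 949.2 mm².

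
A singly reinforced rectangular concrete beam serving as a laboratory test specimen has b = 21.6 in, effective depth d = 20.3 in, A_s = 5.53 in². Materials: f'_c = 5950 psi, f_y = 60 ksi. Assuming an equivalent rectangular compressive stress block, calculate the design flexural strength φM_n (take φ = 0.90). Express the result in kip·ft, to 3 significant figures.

φM_n ≈ 467 kip·ft

T = A_s f_y = 5.53 × 60 = 331.8 kips.
a = T/(0.85 f'_c b) = 331.8/(0.85 × 5.95 × 21.6) = 3.037 in.
M_n = T(d − a/2) = 331.8 × (20.3 − 1.5185) = 6231.7 kip·in = 6231.7/12 = 519.31 kip·ft.
φM_n = 0.90 × 519.31 = 467.38 kip·ft.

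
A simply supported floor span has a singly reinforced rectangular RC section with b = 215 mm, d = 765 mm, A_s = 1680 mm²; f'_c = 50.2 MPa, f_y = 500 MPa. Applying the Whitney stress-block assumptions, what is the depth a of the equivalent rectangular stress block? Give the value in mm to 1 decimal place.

a ≈ 91.6 mm

T = A_s f_y = 1680 × 500 = 840000 N = 840 kN.
Setting C = 0.85 f'_c a b equal to T: a = 840000/(0.85 × 50.2 × 215) = 91.6 mm.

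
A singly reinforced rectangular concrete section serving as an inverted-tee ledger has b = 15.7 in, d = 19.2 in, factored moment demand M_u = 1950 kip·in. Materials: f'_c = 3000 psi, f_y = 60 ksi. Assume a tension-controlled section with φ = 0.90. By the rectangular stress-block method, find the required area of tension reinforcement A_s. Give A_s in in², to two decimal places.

M_n = M_u/φ = 1950/0.90 = 2166.67 kip·in.
From M_n = 0.85 f'_c a b (d − a/2):
a = d − √(d² − 2M_n/(0.85 f'_c b)) = 19.2 − √(19.2² − 2 × 2166.67/(0.85 × 3 × 15.7)) = 3.063 in.
A_s = 0.85 f'_c a b / f_y = 0.85 × 3 × 3.063 × 15.7 / 60 = 2.044 in².

A_s ≈ 2.04 in²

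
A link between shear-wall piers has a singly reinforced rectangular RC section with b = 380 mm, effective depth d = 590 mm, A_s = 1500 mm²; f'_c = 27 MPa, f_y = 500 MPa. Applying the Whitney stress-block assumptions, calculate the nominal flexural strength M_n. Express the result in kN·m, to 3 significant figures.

T = A_s f_y = 1500 × 500 = 750000 N = 750 kN.
From C = T: a = T/(0.85 f'_c b) = 750000/(0.85 × 27 × 380) = 86.00 mm.
M_n = T(d − a/2) = 750 kN × (590 − 43) mm = 410.25 kN·m.

M_n ≈ 410 kN·m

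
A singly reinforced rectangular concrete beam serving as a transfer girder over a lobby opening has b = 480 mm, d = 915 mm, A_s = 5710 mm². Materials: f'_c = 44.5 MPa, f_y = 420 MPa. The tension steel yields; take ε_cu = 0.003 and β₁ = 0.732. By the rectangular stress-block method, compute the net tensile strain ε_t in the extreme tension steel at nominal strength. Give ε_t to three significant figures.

a = A_s f_y/(0.85 f'_c b) = 132.09 mm.
β₁ = 0.732, so c = a/β₁ = 132.09/0.732 = 180.45 mm.
From the linear strain diagram with ε_cu = 0.003: ε_t = 0.003 (d − c)/c = 0.003 × (915 − 180.45)/180.45 = 0.0122.
Since ε_t ≥ 0.005, the section is tension-controlled.

ε_t ≈ 0.0122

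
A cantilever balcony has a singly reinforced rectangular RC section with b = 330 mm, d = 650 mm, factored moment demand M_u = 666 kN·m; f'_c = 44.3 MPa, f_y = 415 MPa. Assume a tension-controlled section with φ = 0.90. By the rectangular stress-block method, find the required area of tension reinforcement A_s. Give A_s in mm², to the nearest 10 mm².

A_s ≈ 2970 mm²

M_n = M_u/φ = 666/0.90 = 740 kN·m.
With M_n = 0.85 f'_c a b (d − a/2), solve the quadratic for a:
a = d − √(d² − 2M_n/(0.85 f'_c b)) = 650 − √(650² − 2 × 740×10⁶/(0.85 × 44.3 × 330)) = 99.19 mm.
A_s = 0.85 f'_c a b / f_y = 0.85 × 44.3 × 99.19 × 330 / 415 = 2970.0 mm².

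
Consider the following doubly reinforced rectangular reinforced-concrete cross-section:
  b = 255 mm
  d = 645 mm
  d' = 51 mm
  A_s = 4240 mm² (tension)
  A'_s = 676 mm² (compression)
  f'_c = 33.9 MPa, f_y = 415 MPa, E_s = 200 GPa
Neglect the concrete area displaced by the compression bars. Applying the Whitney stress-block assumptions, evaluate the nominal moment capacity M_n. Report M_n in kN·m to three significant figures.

M_n ≈ 972 kN·m

Assume both tension and compression steel yield.
Net tension couple steel: A_s − A'_s = 3564 mm².
a = (A_s − A'_s) f_y / (0.85 f'_c b) = 1479060/(0.85 × 33.9 × 255) = 201.29 mm.
c = a/β₁ = 201.29/0.808 = 249.12 mm; ε'_s = 0.003(c − d')/c = 0.0024 ≥ f_y/E_s = 0.0021, so compression steel does yield.
M_n = (A_s − A'_s) f_y (d − a/2) + A'_s f_y (d − d') = [1479060 × (645 − 100.645) + 280540 × (645 − 51)] × 10⁻⁶ = 805.13 + 166.64 = 971.77 kN·m.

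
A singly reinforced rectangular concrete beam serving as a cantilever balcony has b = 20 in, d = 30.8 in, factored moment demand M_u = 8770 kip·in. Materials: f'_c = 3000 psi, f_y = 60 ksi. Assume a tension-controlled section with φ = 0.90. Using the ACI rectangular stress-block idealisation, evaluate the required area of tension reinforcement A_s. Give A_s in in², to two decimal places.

M_n = M_u/φ = 8770/0.90 = 9744.44 kip·in.
From M_n = 0.85 f'_c a b (d − a/2):
a = d − √(d² − 2M_n/(0.85 f'_c b)) = 30.8 − √(30.8² − 2 × 9744.44/(0.85 × 3 × 20)) = 6.999 in.
A_s = 0.85 f'_c a b / f_y = 0.85 × 3 × 6.999 × 20 / 60 = 5.949 in².

A_s ≈ 5.95 in²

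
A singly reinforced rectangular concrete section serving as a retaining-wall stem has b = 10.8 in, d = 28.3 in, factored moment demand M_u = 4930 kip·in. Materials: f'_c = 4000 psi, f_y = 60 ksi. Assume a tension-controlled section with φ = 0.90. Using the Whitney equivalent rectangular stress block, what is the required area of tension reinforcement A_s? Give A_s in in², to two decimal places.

M_n = M_u/φ = 4930/0.90 = 5477.78 kip·in.
From M_n = 0.85 f'_c a b (d − a/2):
a = d − √(d² − 2M_n/(0.85 f'_c b)) = 28.3 − √(28.3² − 2 × 5477.78/(0.85 × 4 × 10.8)) = 5.883 in.
A_s = 0.85 f'_c a b / f_y = 0.85 × 4 × 5.883 × 10.8 / 60 = 3.600 in².

A_s ≈ 3.60 in²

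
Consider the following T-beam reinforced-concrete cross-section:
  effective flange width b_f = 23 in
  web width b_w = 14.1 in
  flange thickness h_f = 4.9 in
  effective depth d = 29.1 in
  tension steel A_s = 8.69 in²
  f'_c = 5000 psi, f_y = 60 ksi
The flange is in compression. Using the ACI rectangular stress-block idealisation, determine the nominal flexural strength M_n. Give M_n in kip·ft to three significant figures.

M_n ≈ 1150 kip·ft

Tension: T = A_s f_y = 8.69 × 60 = 521.4 kips.
Try a within the flange: a = T/(0.85 f'_c b_f) = 521.4/(0.85 × 5 × 23) = 5.334 in.
a = 5.334 > h_f = 4.9 in: the block extends into the web. Split into flange-overhang and web parts.
C_f = 0.85 f'_c (b_f − b_w) h_f = 0.85 × 5 × (23 − 14.1) × 4.9 = 185.3 kips.
Remaining web compression depth: a_w = (T − C_f)/(0.85 f'_c b_w) = (521.4 − 185.3)/(0.85 × 5 × 14.1) = 5.609 in.
M_n = C_f(d − h_f/2) + (T − C_f)(d − a_w/2) = 185.3 × (29.1 − 2.45) + 336.1 × (29.1 − 2.8045) = 4938.2 + 8837.9 = 13776.1 kip·in.
M_n = 13776.1/12 = 1148.01 kip·ft.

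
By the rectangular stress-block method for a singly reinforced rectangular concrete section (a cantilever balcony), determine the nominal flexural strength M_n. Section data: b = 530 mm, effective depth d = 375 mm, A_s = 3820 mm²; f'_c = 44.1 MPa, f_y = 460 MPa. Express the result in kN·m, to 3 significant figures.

T = A_s f_y = 3820 × 460 = 1757200 N = 1757.2 kN.
From C = T: a = T/(0.85 f'_c b) = 1757200/(0.85 × 44.1 × 530) = 88.45 mm.
M_n = T(d − a/2) = 1757.2 kN × (375 − 44.225) mm = 581.24 kN·m.

M_n ≈ 581 kN·m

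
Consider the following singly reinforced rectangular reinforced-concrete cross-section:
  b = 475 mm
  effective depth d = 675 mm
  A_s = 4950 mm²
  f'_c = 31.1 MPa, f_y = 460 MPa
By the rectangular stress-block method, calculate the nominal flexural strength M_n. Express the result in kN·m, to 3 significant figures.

M_n ≈ 1330 kN·m

T = A_s f_y = 4950 × 460 = 2277000 N = 2277 kN.
From C = T: a = T/(0.85 f'_c b) = 2277000/(0.85 × 31.1 × 475) = 181.34 mm.
M_n = T(d − a/2) = 2277 kN × (675 − 90.67) mm = 1330.52 kN·m.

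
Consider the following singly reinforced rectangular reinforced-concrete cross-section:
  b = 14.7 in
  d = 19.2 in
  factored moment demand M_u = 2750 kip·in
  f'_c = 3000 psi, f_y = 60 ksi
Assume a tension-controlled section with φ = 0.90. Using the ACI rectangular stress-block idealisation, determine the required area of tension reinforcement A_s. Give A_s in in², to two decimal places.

M_n = M_u/φ = 2750/0.90 = 3055.56 kip·in.
From M_n = 0.85 f'_c a b (d − a/2):
a = d − √(d² − 2M_n/(0.85 f'_c b)) = 19.2 − √(19.2² − 2 × 3055.56/(0.85 × 3 × 14.7)) = 4.861 in.
A_s = 0.85 f'_c a b / f_y = 0.85 × 3 × 4.861 × 14.7 / 60 = 3.037 in².

A_s ≈ 3.04 in²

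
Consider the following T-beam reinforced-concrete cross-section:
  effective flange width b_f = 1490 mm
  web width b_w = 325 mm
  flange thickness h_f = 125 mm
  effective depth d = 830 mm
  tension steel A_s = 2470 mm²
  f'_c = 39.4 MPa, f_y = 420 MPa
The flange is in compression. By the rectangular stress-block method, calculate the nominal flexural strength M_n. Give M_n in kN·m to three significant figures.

M_n ≈ 850 kN·m

Tension: T = A_s f_y = 2470 × 420 = 1037400 N.
Try a within the flange: a = T/(0.85 f'_c b_f) = 1037400/(0.85 × 39.4 × 1490) = 20.79 mm.
Since a = 20.79 ≤ h_f = 125 mm, the stress block lies entirely in the flange; analyse as a rectangular beam of width b_f.
M_n = T(d − a/2) = 1037400 × (830 − 10.395) = 850.26 × 10⁶ N·mm.
M_n = 850.26 kN·m.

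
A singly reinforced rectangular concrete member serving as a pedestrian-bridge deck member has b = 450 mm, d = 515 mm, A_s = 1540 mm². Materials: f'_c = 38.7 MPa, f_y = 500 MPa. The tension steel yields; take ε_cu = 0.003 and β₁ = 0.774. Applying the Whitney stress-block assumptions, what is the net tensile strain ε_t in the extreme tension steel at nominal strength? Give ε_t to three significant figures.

ε_t ≈ 0.0200

a = A_s f_y/(0.85 f'_c b) = 52.02 mm.
β₁ = 0.774, so c = a/β₁ = 52.02/0.774 = 67.21 mm.
From the linear strain diagram with ε_cu = 0.003: ε_t = 0.003 (d − c)/c = 0.003 × (515 − 67.21)/67.21 = 0.0200.
Since ε_t ≥ 0.005, the section is tension-controlled.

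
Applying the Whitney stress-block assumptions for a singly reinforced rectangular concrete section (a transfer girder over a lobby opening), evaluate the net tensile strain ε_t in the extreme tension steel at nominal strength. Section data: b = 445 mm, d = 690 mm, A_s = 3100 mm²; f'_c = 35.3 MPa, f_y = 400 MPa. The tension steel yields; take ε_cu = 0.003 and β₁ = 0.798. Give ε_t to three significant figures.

ε_t ≈ 0.0148

a = A_s f_y/(0.85 f'_c b) = 92.87 mm.
β₁ = 0.798, so c = a/β₁ = 92.87/0.798 = 116.38 mm.
From the linear strain diagram with ε_cu = 0.003: ε_t = 0.003 (d − c)/c = 0.003 × (690 − 116.38)/116.38 = 0.0148.
Since ε_t ≥ 0.005, the section is tension-controlled.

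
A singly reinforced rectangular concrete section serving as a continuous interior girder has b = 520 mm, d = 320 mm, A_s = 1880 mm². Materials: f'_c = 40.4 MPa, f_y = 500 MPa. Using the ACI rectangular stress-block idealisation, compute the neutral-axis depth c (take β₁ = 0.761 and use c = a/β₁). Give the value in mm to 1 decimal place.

c ≈ 69.2 mm

T = A_s f_y = 1880 × 500 = 940000 N = 940 kN.
Setting C = 0.85 f'_c a b equal to T: a = 940000/(0.85 × 40.4 × 520) = 52.641 mm.
With β₁ = 0.761, c = a/β₁ = 52.641/0.761 = 69.2 mm.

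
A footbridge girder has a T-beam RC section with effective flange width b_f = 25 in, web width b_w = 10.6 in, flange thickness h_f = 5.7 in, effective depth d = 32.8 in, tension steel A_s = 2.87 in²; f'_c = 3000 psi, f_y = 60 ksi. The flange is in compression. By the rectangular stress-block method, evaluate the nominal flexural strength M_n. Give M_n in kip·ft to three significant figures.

M_n ≈ 451 kip·ft

Tension: T = A_s f_y = 2.87 × 60 = 172.2 kips.
Try a within the flange: a = T/(0.85 f'_c b_f) = 172.2/(0.85 × 3 × 25) = 2.701 in.
Since a = 2.701 ≤ h_f = 5.7 in, the stress block lies entirely in the flange; analyse as a rectangular beam of width b_f.
M_n = T(d − a/2) = 172.2 × (32.8 − 1.3505) = 5415.6 kip·in.
M_n = 5415.6/12 = 451.30 kip·ft.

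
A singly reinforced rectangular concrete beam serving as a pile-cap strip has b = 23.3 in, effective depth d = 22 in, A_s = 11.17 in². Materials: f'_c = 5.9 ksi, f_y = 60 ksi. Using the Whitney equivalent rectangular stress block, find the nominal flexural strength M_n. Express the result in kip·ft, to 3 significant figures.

T = A_s f_y = 11.17 × 60 = 670.2 kips.
a = T/(0.85 f'_c b) = 670.2/(0.85 × 5.9 × 23.3) = 5.736 in.
M_n = T(d − a/2) = 670.2 × (22 − 2.868) = 12822.3 kip·in = 12822.3/12 = 1068.53 kip·ft.

M_n ≈ 1070 kip·ft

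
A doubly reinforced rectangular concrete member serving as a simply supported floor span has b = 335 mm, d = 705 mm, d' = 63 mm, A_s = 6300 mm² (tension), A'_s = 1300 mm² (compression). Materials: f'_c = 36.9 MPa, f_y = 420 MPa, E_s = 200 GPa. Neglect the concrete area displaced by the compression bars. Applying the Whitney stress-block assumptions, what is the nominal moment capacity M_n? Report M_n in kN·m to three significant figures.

M_n ≈ 1620 kN·m

Assume both tension and compression steel yield.
Net tension couple steel: A_s − A'_s = 5000 mm².
a = (A_s − A'_s) f_y / (0.85 f'_c b) = 2100000/(0.85 × 36.9 × 335) = 199.86 mm.
c = a/β₁ = 199.86/0.786 = 254.27 mm; ε'_s = 0.003(c − d')/c = 0.0023 ≥ f_y/E_s = 0.0021, so compression steel does yield.
M_n = (A_s − A'_s) f_y (d − a/2) + A'_s f_y (d − d') = [2100000 × (705 − 99.93) + 546000 × (705 − 63)] × 10⁻⁶ = 1270.65 + 350.53 = 1621.18 kN·m.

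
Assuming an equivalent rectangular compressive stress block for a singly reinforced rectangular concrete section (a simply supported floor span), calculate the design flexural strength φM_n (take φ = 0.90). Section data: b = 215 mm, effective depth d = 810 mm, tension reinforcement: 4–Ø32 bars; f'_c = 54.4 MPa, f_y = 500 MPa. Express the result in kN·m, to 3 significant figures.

φM_n ≈ 1060 kN·m

A_s = 4 × 804 = 3216 mm².
T = A_s f_y = 3216 × 500 = 1608000 N = 1608 kN.
From C = T: a = T/(0.85 f'_c b) = 1608000/(0.85 × 54.4 × 215) = 161.74 mm.
M_n = T(d − a/2) = 1608 kN × (810 − 80.87) mm = 1172.44 kN·m.
φM_n = 0.90 × 1172.44 = 1055.20 kN·m.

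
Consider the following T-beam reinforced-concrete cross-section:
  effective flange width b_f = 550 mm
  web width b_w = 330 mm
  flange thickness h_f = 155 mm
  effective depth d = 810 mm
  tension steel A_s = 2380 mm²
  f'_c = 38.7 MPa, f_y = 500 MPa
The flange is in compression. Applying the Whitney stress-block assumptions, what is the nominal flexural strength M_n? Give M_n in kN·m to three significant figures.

M_n ≈ 925 kN·m

Tension: T = A_s f_y = 2380 × 500 = 1190000 N.
Try a within the flange: a = T/(0.85 f'_c b_f) = 1190000/(0.85 × 38.7 × 550) = 65.77 mm.
Since a = 65.77 ≤ h_f = 155 mm, the stress block lies entirely in the flange; analyse as a rectangular beam of width b_f.
M_n = T(d − a/2) = 1190000 × (810 − 32.885) = 924.77 × 10⁶ N·mm.
M_n = 924.77 kN·m.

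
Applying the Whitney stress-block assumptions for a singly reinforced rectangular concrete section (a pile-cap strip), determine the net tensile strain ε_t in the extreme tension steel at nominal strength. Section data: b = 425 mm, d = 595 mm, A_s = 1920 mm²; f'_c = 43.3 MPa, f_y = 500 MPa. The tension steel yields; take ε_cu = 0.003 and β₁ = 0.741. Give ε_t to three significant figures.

a = A_s f_y/(0.85 f'_c b) = 61.37 mm.
β₁ = 0.741, so c = a/β₁ = 61.37/0.741 = 82.82 mm.
From the linear strain diagram with ε_cu = 0.003: ε_t = 0.003 (d − c)/c = 0.003 × (595 − 82.82)/82.82 = 0.0186.
Since ε_t ≥ 0.005, the section is tension-controlled.

ε_t ≈ 0.0186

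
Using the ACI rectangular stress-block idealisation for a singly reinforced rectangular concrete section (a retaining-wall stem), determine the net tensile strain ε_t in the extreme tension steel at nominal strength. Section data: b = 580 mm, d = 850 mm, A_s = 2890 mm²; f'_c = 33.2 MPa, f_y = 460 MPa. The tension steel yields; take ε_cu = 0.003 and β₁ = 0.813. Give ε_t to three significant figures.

ε_t ≈ 0.0225

a = A_s f_y/(0.85 f'_c b) = 81.22 mm.
β₁ = 0.813, so c = a/β₁ = 81.22/0.813 = 99.90 mm.
From the linear strain diagram with ε_cu = 0.003: ε_t = 0.003 (d − c)/c = 0.003 × (850 − 99.90)/99.90 = 0.0225.
Since ε_t ≥ 0.005, the section is tension-controlled.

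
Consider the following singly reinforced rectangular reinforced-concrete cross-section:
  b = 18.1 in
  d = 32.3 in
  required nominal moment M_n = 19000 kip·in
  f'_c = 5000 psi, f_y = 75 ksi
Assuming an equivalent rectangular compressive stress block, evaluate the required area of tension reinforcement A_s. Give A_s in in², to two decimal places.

From M_n = 0.85 f'_c a b (d − a/2):
a = d − √(d² − 2M_n/(0.85 f'_c b)) = 32.3 − √(32.3² − 2 × 19000/(0.85 × 5 × 18.1)) = 8.863 in.
A_s = 0.85 f'_c a b / f_y = 0.85 × 5 × 8.863 × 18.1 / 75 = 9.090 in².

A_s ≈ 9.09 in²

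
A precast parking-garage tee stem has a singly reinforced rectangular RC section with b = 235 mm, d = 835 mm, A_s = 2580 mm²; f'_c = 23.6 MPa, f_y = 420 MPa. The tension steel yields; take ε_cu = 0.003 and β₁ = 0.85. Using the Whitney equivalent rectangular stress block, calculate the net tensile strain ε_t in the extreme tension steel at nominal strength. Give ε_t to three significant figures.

ε_t ≈ 0.00626

a = A_s f_y/(0.85 f'_c b) = 229.86 mm.
β₁ = 0.85, so c = a/β₁ = 229.86/0.85 = 270.42 mm.
From the linear strain diagram with ε_cu = 0.003: ε_t = 0.003 (d − c)/c = 0.003 × (835 − 270.42)/270.42 = 0.00626.
Since ε_t ≥ 0.005, the section is tension-controlled.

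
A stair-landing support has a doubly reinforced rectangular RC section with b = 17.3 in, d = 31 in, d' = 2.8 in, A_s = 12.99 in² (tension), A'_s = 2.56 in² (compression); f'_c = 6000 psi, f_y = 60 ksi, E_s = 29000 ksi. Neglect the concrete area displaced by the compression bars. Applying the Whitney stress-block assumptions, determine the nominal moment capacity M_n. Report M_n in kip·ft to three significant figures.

M_n ≈ 1790 kip·ft

Assume both steels yield.
a = (A_s − A'_s) f_y/(0.85 f'_c b) = (12.99 − 2.56) × 60/(0.85 × 6 × 17.3) = 7.093 in.
c = a/β₁ = 7.093/0.75 = 9.457 in; ε'_s = 0.003(c − d')/c = 0.0021 ≥ ε_y = 0.0021, so the compression steel yields.
M_n = (A_s − A'_s) f_y (d − a/2) + A'_s f_y (d − d') = 625.8 × (31 − 3.5465) + 153.6 × (31 − 2.8) = 17180.4 + 4331.5 = 21511.9 kip·in = 21511.9/12 = 1792.66 kip·ft.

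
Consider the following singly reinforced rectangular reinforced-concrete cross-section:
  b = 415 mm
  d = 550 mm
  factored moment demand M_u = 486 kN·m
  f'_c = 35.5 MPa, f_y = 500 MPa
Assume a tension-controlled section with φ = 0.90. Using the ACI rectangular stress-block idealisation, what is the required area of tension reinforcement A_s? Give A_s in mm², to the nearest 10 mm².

A_s ≈ 2130 mm²

M_n = M_u/φ = 486/0.90 = 540 kN·m.
With M_n = 0.85 f'_c a b (d − a/2), solve the quadratic for a:
a = d − √(d² − 2M_n/(0.85 f'_c b)) = 550 − √(550² − 2 × 540×10⁶/(0.85 × 35.5 × 415)) = 84.97 mm.
A_s = 0.85 f'_c a b / f_y = 0.85 × 35.5 × 84.97 × 415 / 500 = 2128.1 mm².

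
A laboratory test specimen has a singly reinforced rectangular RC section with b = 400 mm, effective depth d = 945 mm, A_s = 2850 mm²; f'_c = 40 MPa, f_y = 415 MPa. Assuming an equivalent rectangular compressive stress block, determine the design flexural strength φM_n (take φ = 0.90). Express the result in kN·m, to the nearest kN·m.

φM_n ≈ 960 kN·m

T = A_s f_y = 2850 × 415 = 1182750 N = 1182.75 kN.
From C = T: a = T/(0.85 f'_c b) = 1182750/(0.85 × 40 × 400) = 86.97 mm.
M_n = T(d − a/2) = 1182.75 kN × (945 − 43.485) mm = 1066.27 kN·m.
φM_n = 0.90 × 1066.27 = 959.64 kN·m.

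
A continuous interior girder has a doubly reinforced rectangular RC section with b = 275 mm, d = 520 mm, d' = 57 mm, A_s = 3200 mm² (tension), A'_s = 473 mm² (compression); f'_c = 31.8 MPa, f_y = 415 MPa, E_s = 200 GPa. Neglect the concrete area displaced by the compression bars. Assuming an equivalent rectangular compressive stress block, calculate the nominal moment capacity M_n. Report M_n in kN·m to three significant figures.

M_n ≈ 593 kN·m

Assume both tension and compression steel yield.
Net tension couple steel: A_s − A'_s = 2727 mm².
a = (A_s − A'_s) f_y / (0.85 f'_c b) = 1131705/(0.85 × 31.8 × 275) = 152.25 mm.
c = a/β₁ = 152.25/0.823 = 184.99 mm; ε'_s = 0.003(c − d')/c = 0.0021 ≥ f_y/E_s = 0.0021, so compression steel does yield.
M_n = (A_s − A'_s) f_y (d − a/2) + A'_s f_y (d − d') = [1131705 × (520 − 76.125) + 196295 × (520 − 57)] × 10⁻⁶ = 502.34 + 90.88 = 593.22 kN·m.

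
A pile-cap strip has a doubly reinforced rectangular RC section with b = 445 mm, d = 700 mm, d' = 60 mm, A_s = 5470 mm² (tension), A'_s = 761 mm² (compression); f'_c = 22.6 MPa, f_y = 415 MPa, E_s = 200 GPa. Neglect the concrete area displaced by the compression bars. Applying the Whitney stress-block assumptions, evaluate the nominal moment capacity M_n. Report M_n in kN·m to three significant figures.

Assume both tension and compression steel yield.
Net tension couple steel: A_s − A'_s = 4709 mm².
a = (A_s − A'_s) f_y / (0.85 f'_c b) = 1954235/(0.85 × 22.6 × 445) = 228.61 mm.
c = a/β₁ = 228.61/0.85 = 268.95 mm; ε'_s = 0.003(c − d')/c = 0.0023 ≥ f_y/E_s = 0.0021, so compression steel does yield.
M_n = (A_s − A'_s) f_y (d − a/2) + A'_s f_y (d − d') = [1954235 × (700 − 114.305) + 315815 × (700 − 60)] × 10⁻⁶ = 1144.59 + 202.12 = 1346.71 kN·m.

M_n ≈ 1350 kN·m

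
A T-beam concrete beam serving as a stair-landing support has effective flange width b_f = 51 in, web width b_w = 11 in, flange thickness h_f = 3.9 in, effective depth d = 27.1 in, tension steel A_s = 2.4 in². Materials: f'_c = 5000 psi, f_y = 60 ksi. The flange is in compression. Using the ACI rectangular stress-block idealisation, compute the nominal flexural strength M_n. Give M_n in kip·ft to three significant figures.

Tension: T = A_s f_y = 2.4 × 60 = 144 kips.
Try a within the flange: a = T/(0.85 f'_c b_f) = 144/(0.85 × 5 × 51) = 0.664 in.
Since a = 0.664 ≤ h_f = 3.9 in, the stress block lies entirely in the flange; analyse as a rectangular beam of width b_f.
M_n = T(d − a/2) = 144 × (27.1 − 0.332) = 3854.6 kip·in.
M_n = 3854.6/12 = 321.22 kip·ft.

M_n ≈ 321 kip·ft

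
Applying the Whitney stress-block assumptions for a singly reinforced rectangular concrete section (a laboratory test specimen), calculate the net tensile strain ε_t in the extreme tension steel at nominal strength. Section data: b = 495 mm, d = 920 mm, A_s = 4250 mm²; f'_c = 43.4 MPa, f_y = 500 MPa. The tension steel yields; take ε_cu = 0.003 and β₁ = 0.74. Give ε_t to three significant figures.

ε_t ≈ 0.0146

a = A_s f_y/(0.85 f'_c b) = 116.37 mm.
β₁ = 0.74, so c = a/β₁ = 116.37/0.74 = 157.26 mm.
From the linear strain diagram with ε_cu = 0.003: ε_t = 0.003 (d − c)/c = 0.003 × (920 − 157.26)/157.26 = 0.0146.
Since ε_t ≥ 0.005, the section is tension-controlled.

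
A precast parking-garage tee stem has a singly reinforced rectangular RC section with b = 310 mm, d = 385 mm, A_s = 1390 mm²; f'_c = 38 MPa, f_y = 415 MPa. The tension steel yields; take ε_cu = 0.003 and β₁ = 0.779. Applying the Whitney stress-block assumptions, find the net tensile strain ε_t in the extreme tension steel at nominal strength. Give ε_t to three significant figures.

a = A_s f_y/(0.85 f'_c b) = 57.61 mm.
β₁ = 0.779, so c = a/β₁ = 57.61/0.779 = 73.95 mm.
From the linear strain diagram with ε_cu = 0.003: ε_t = 0.003 (d − c)/c = 0.003 × (385 − 73.95)/73.95 = 0.0126.
Since ε_t ≥ 0.005, the section is tension-controlled.

ε_t ≈ 0.0126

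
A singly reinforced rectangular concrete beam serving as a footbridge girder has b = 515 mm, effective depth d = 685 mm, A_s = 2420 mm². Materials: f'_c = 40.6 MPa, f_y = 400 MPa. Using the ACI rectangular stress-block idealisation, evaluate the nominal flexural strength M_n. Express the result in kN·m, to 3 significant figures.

M_n ≈ 637 kN·m

T = A_s f_y = 2420 × 400 = 968000 N = 968 kN.
From C = T: a = T/(0.85 f'_c b) = 968000/(0.85 × 40.6 × 515) = 54.47 mm.
M_n = T(d − a/2) = 968 kN × (685 − 27.235) mm = 636.72 kN·m.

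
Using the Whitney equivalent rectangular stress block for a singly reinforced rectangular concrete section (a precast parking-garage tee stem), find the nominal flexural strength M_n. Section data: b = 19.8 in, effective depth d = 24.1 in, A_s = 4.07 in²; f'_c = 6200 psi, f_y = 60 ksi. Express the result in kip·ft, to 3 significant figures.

T = A_s f_y = 4.07 × 60 = 244.2 kips.
a = T/(0.85 f'_c b) = 244.2/(0.85 × 6.2 × 19.8) = 2.340 in.
M_n = T(d − a/2) = 244.2 × (24.1 − 1.17) = 5599.5 kip·in = 5599.5/12 = 466.63 kip·ft.

M_n ≈ 467 kip·ft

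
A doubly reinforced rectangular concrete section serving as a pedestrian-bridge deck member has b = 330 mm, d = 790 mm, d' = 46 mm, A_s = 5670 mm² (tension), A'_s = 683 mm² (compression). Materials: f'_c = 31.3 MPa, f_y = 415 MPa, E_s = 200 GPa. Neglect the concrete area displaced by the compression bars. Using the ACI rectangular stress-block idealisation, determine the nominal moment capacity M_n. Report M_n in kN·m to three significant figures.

Assume both tension and compression steel yield.
Net tension couple steel: A_s − A'_s = 4987 mm².
a = (A_s − A'_s) f_y / (0.85 f'_c b) = 2069605/(0.85 × 31.3 × 330) = 235.73 mm.
c = a/β₁ = 235.73/0.826 = 285.39 mm; ε'_s = 0.003(c − d')/c = 0.0025 ≥ f_y/E_s = 0.0021, so compression steel does yield.
M_n = (A_s − A'_s) f_y (d − a/2) + A'_s f_y (d − d') = [2069605 × (790 − 117.865) + 283445 × (790 − 46)] × 10⁻⁶ = 1391.05 + 210.88 = 1601.93 kN·m.

M_n ≈ 1600 kN·m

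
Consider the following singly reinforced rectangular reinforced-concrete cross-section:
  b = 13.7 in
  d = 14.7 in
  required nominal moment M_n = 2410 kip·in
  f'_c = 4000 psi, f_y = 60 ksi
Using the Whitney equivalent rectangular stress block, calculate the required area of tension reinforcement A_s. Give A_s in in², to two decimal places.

A_s ≈ 3.17 in²

From M_n = 0.85 f'_c a b (d − a/2):
a = d − √(d² − 2M_n/(0.85 f'_c b)) = 14.7 − √(14.7² − 2 × 2410/(0.85 × 4 × 13.7)) = 4.088 in.
A_s = 0.85 f'_c a b / f_y = 0.85 × 4 × 4.088 × 13.7 / 60 = 3.174 in².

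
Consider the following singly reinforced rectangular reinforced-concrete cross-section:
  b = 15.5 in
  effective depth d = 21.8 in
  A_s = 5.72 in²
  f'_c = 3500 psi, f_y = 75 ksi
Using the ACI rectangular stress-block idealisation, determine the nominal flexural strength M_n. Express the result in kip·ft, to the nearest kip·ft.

M_n ≈ 613 kip·ft

T = A_s f_y = 5.72 × 75 = 429 kips.
a = T/(0.85 f'_c b) = 429/(0.85 × 3.5 × 15.5) = 9.303 in.
M_n = T(d − a/2) = 429 × (21.8 − 4.6515) = 7356.7 kip·in = 7356.7/12 = 613.06 kip·ft.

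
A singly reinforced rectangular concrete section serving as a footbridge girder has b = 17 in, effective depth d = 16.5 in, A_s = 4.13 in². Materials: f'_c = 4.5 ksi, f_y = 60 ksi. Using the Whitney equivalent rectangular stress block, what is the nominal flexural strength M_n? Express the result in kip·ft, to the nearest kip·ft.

M_n ≈ 301 kip·ft

T = A_s f_y = 4.13 × 60 = 247.8 kips.
a = T/(0.85 f'_c b) = 247.8/(0.85 × 4.5 × 17) = 3.811 in.
M_n = T(d − a/2) = 247.8 × (16.5 − 1.9055) = 3616.5 kip·in = 3616.5/12 = 301.38 kip·ft.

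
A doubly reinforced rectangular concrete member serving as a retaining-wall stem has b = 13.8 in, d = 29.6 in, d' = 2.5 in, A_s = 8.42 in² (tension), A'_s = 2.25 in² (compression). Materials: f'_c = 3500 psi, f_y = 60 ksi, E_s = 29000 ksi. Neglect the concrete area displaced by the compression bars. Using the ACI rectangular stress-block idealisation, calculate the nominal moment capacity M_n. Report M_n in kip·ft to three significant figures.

M_n ≈ 1080 kip·ft

Assume both steels yield.
a = (A_s − A'_s) f_y/(0.85 f'_c b) = (8.42 − 2.25) × 60/(0.85 × 3.5 × 13.8) = 9.017 in.
c = a/β₁ = 9.017/0.85 = 10.608 in; ε'_s = 0.003(c − d')/c = 0.0023 ≥ ε_y = 0.0021, so the compression steel yields.
M_n = (A_s − A'_s) f_y (d − a/2) + A'_s f_y (d − d') = 370.2 × (29.6 − 4.5085) + 135 × (29.6 − 2.5) = 9288.9 + 3658.5 = 12947.4 kip·in = 12947.4/12 = 1078.95 kip·ft.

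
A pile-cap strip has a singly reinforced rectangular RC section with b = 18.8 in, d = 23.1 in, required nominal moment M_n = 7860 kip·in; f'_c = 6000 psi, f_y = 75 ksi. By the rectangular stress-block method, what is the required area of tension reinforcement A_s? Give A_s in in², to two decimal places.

From M_n = 0.85 f'_c a b (d − a/2):
a = d − √(d² − 2M_n/(0.85 f'_c b)) = 23.1 − √(23.1² − 2 × 7860/(0.85 × 6 × 18.8)) = 3.874 in.
A_s = 0.85 f'_c a b / f_y = 0.85 × 6 × 3.874 × 18.8 / 75 = 4.953 in².

A_s ≈ 4.95 in²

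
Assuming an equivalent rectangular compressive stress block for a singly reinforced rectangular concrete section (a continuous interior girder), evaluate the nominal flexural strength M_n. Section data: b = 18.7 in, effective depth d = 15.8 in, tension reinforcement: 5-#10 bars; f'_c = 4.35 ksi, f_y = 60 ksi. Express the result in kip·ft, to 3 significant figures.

M_n ≈ 414 kip·ft

A_s = 5 × 1.27 = 6.35 in².
T = A_s f_y = 6.35 × 60 = 381 kips.
a = T/(0.85 f'_c b) = 381/(0.85 × 4.35 × 18.7) = 5.510 in.
M_n = T(d − a/2) = 381 × (15.8 − 2.755) = 4970.1 kip·in = 4970.1/12 = 414.18 kip·ft.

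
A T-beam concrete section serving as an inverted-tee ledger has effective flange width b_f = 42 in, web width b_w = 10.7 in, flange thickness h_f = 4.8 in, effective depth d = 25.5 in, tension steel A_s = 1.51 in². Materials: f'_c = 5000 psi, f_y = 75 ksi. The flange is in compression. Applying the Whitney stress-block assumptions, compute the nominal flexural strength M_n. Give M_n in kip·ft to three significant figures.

Tension: T = A_s f_y = 1.51 × 75 = 113.25 kips.
Try a within the flange: a = T/(0.85 f'_c b_f) = 113.25/(0.85 × 5 × 42) = 0.634 in.
Since a = 0.634 ≤ h_f = 4.8 in, the stress block lies entirely in the flange; analyse as a rectangular beam of width b_f.
M_n = T(d − a/2) = 113.25 × (25.5 − 0.317) = 2852.0 kip·in.
M_n = 2852.0/12 = 237.67 kip·ft.

M_n ≈ 238 kip·ft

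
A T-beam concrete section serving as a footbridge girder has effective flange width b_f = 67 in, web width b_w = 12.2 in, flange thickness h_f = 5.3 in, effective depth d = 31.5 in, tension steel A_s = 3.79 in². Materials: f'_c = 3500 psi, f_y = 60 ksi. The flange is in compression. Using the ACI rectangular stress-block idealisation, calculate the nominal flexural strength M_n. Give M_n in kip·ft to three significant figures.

Tension: T = A_s f_y = 3.79 × 60 = 227.4 kips.
Try a within the flange: a = T/(0.85 f'_c b_f) = 227.4/(0.85 × 3.5 × 67) = 1.141 in.
Since a = 1.141 ≤ h_f = 5.3 in, the stress block lies entirely in the flange; analyse as a rectangular beam of width b_f.
M_n = T(d − a/2) = 227.4 × (31.5 − 0.5705) = 7033.4 kip·in.
M_n = 7033.4/12 = 586.12 kip·ft.

M_n ≈ 586 kip·ft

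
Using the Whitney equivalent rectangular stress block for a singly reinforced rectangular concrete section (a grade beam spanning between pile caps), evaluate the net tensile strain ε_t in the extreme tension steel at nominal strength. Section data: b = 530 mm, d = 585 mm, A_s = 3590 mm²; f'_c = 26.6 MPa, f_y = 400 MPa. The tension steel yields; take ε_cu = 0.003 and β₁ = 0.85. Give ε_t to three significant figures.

a = A_s f_y/(0.85 f'_c b) = 119.83 mm.
β₁ = 0.85, so c = a/β₁ = 119.83/0.85 = 140.98 mm.
From the linear strain diagram with ε_cu = 0.003: ε_t = 0.003 (d − c)/c = 0.003 × (585 − 140.98)/140.98 = 0.00945.
Since ε_t ≥ 0.005, the section is tension-controlled.

ε_t ≈ 0.00945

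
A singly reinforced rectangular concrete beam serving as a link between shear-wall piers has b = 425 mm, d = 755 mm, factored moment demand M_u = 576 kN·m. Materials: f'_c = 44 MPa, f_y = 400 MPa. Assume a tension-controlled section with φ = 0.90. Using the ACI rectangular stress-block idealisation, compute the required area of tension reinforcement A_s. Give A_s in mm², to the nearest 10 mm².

A_s ≈ 2200 mm²

M_n = M_u/φ = 576/0.90 = 640 kN·m.
With M_n = 0.85 f'_c a b (d − a/2), solve the quadratic for a:
a = d − √(d² − 2M_n/(0.85 f'_c b)) = 755 − √(755² − 2 × 640×10⁶/(0.85 × 44 × 425)) = 55.36 mm.
A_s = 0.85 f'_c a b / f_y = 0.85 × 44 × 55.36 × 425 / 400 = 2199.9 mm².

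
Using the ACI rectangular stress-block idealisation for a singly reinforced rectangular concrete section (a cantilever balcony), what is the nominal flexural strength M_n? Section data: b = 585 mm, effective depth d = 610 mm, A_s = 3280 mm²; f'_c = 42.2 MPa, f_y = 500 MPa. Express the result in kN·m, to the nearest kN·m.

M_n ≈ 936 kN·m

T = A_s f_y = 3280 × 500 = 1640000 N = 1640 kN.
From C = T: a = T/(0.85 f'_c b) = 1640000/(0.85 × 42.2 × 585) = 78.15 mm.
M_n = T(d − a/2) = 1640 kN × (610 − 39.075) mm = 936.32 kN·m.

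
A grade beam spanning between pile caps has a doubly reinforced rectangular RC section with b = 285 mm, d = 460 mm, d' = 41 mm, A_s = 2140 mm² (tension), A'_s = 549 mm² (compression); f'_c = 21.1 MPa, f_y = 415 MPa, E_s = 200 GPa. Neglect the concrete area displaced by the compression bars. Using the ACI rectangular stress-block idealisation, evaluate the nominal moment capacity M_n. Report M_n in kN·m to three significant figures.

M_n ≈ 357 kN·m

Assume both tension and compression steel yield.
Net tension couple steel: A_s − A'_s = 1591 mm².
a = (A_s − A'_s) f_y / (0.85 f'_c b) = 660265/(0.85 × 21.1 × 285) = 129.17 mm.
c = a/β₁ = 129.17/0.85 = 151.96 mm; ε'_s = 0.003(c − d')/c = 0.0022 ≥ f_y/E_s = 0.0021, so compression steel does yield.
M_n = (A_s − A'_s) f_y (d − a/2) + A'_s f_y (d − d') = [660265 × (460 − 64.585) + 227835 × (460 − 41)] × 10⁻⁶ = 261.08 + 95.46 = 356.54 kN·m.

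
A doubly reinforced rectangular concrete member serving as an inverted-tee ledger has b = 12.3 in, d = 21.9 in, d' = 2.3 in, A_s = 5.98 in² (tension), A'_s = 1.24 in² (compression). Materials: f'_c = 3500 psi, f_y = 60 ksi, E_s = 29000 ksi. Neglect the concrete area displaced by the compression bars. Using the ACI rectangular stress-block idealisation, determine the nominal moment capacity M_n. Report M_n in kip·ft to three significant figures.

Assume both steels yield.
a = (A_s − A'_s) f_y/(0.85 f'_c b) = (5.98 − 1.24) × 60/(0.85 × 3.5 × 12.3) = 7.772 in.
c = a/β₁ = 7.772/0.85 = 9.144 in; ε'_s = 0.003(c − d')/c = 0.0022 ≥ ε_y = 0.0021, so the compression steel yields.
M_n = (A_s − A'_s) f_y (d − a/2) + A'_s f_y (d − d') = 284.4 × (21.9 − 3.886) + 74.4 × (21.9 − 2.3) = 5123.2 + 1458.2 = 6581.4 kip·in = 6581.4/12 = 548.45 kip·ft.

M_n ≈ 548 kip·ft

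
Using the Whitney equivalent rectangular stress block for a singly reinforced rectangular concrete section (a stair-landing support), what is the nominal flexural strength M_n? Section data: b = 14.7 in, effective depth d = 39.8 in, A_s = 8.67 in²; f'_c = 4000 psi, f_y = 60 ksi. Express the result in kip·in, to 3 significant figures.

T = A_s f_y = 8.67 × 60 = 520.2 kips.
a = T/(0.85 f'_c b) = 520.2/(0.85 × 4 × 14.7) = 10.408 in.
M_n = T(d − a/2) = 520.2 × (39.8 − 5.204) = 17996.8 kip·in.

M_n ≈ 18000 kip·in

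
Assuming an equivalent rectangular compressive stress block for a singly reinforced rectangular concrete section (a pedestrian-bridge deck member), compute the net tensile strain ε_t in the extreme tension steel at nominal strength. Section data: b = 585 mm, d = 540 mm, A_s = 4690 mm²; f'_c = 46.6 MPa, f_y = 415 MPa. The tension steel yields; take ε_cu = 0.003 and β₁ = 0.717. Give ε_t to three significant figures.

a = A_s f_y/(0.85 f'_c b) = 84.00 mm.
β₁ = 0.717, so c = a/β₁ = 84.00/0.717 = 117.15 mm.
From the linear strain diagram with ε_cu = 0.003: ε_t = 0.003 (d − c)/c = 0.003 × (540 − 117.15)/117.15 = 0.0108.
Since ε_t ≥ 0.005, the section is tension-controlled.

ε_t ≈ 0.0108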